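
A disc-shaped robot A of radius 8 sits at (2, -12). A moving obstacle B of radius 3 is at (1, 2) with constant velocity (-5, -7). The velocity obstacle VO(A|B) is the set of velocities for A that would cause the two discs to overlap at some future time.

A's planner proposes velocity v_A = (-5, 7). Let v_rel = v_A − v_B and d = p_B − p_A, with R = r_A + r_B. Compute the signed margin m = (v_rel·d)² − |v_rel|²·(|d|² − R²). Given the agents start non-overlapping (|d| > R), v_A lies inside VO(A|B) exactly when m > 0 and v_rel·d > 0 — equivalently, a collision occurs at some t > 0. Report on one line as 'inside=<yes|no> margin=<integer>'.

d = (-1, 14),  |d|² = 197;  R = 8+3 = 11,  c = 197−11² = 76
v_rel = (0, 14),  |v_rel|² = 196;  v_rel·d = (0)·(-1) + (14)·(14) = 196
196·t² − 392·t + 76 = 0  ⇒  m = 196² − 196·76 = 23520
m = 23520 > 0,  v_rel·d = 196 > 0  ⇒  inside

inside=yes margin=23520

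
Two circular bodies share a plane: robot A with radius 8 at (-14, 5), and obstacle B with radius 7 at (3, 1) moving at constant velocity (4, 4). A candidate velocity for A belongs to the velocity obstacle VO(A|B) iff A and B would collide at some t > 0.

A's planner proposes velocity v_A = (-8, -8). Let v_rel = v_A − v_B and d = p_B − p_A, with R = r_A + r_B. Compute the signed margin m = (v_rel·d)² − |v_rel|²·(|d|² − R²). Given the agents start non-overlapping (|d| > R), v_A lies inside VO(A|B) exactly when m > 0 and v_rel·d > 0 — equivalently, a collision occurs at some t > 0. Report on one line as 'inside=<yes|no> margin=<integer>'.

d = (17, -4),  |d|² = 305;  R = 8+7 = 15,  c = 305−15² = 80
v_rel = (-12, -12),  |v_rel|² = 288;  v_rel·d = (-12)·(17) + (-12)·(-4) = -156
288·t² + 312·t + 80 = 0  ⇒  m = (-156)² − 288·80 = 1296
m = 1296 > 0,  v_rel·d = -156 < 0  ⇒  outside

inside=no margin=1296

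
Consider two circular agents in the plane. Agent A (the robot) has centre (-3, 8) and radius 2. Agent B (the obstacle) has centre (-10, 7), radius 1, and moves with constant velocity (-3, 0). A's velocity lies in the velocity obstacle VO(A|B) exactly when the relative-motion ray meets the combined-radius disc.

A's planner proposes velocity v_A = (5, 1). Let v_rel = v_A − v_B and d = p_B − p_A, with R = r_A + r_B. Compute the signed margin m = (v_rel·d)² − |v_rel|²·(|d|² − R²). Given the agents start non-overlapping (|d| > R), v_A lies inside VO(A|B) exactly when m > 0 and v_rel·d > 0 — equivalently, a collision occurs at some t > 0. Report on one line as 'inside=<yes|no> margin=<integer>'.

d = (-7, -1),  |d|² = 50;  R = 2+1 = 3,  c = 50−3² = 41
v_rel = (8, 1),  |v_rel|² = 65;  v_rel·d = (8)·(-7) + (1)·(-1) = -57
65·t² + 114·t + 41 = 0  ⇒  m = (-57)² − 65·41 = 584
m = 584 > 0,  v_rel·d = -57 < 0  ⇒  outside

inside=no margin=584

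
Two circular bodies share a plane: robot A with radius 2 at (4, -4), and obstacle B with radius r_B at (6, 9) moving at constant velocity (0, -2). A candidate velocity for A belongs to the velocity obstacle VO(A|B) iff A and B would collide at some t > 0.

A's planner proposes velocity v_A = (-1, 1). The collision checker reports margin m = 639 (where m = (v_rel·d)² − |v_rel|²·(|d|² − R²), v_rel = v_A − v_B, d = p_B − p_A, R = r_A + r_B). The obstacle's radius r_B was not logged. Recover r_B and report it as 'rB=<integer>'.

m = 639
d = (2, 13);  v_rel = (-1, 3),  |v_rel|² = 10
v_rel×d = (-1)·(13) − (3)·(2) = -19
since m = R²·10 − (-19)²:  R² = (361 + 639) / 10 = 100
R = √100 = 10  ⇒  r_B = 10 − 2 = 8

rB=8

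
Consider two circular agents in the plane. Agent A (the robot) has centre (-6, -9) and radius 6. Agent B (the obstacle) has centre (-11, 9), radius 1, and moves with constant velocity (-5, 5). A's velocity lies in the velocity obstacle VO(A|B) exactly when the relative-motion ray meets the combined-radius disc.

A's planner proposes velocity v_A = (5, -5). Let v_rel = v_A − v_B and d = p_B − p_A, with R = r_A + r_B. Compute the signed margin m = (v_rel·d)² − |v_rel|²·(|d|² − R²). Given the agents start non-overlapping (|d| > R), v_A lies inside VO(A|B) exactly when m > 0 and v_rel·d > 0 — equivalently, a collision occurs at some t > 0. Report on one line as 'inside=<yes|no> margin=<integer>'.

d = (-5, 18),  |d|² = 349;  R = 6+1 = 7,  c = 349−7² = 300
v_rel = (10, -10),  |v_rel|² = 200;  v_rel·d = (10)·(-5) + (-10)·(18) = -230
200·t² + 460·t + 300 = 0  ⇒  m = (-230)² − 200·300 = -7100
m = -7100 < 0,  v_rel·d = -230 < 0  ⇒  outside

inside=no margin=-7100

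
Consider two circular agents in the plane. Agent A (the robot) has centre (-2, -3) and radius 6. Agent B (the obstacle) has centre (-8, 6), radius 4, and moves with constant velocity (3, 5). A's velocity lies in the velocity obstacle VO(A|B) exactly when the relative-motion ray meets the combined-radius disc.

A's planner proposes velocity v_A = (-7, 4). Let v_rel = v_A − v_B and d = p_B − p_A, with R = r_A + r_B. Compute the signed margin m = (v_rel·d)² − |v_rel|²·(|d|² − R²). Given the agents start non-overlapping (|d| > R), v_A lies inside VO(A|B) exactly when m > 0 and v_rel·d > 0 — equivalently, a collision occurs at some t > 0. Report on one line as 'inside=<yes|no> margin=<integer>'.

d = (-6, 9),  |d|² = 117;  R = 6+4 = 10,  c = 117−10² = 17
v_rel = (-10, -1),  |v_rel|² = 101;  v_rel·d = (-10)·(-6) + (-1)·(9) = 51
101·t² − 102·t + 17 = 0  ⇒  m = 51² − 101·17 = 884
m = 884 > 0,  v_rel·d = 51 > 0  ⇒  inside

inside=yes margin=884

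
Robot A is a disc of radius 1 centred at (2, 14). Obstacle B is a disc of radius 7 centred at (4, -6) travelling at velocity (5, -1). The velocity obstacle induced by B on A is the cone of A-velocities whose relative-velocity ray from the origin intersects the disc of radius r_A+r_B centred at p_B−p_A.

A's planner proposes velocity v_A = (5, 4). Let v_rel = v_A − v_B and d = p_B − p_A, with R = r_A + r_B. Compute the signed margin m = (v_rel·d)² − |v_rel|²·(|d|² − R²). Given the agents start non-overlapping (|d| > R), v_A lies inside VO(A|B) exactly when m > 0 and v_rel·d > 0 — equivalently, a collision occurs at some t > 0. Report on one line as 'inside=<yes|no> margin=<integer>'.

d = (2, -20),  |d|² = 404;  R = 1+7 = 8,  c = 404−8² = 340
v_rel = (0, 5),  |v_rel|² = 25;  v_rel·d = (0)·(2) + (5)·(-20) = -100
25·t² + 200·t + 340 = 0  ⇒  m = (-100)² − 25·340 = 1500
m = 1500 > 0,  v_rel·d = -100 < 0  ⇒  outside

inside=no margin=1500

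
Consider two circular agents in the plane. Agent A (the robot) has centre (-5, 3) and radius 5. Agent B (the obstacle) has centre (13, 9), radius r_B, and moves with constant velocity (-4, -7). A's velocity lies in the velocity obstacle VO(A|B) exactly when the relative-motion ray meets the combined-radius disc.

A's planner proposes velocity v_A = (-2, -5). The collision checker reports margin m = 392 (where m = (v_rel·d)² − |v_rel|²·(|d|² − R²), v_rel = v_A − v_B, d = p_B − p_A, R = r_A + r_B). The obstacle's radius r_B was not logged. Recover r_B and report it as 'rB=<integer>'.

m = 392
d = (18, 6);  v_rel = (2, 2),  |v_rel|² = 8
v_rel×d = (2)·(6) − (2)·(18) = -24
since m = R²·8 − (-24)²:  R² = (576 + 392) / 8 = 121
R = √121 = 11  ⇒  r_B = 11 − 5 = 6

rB=6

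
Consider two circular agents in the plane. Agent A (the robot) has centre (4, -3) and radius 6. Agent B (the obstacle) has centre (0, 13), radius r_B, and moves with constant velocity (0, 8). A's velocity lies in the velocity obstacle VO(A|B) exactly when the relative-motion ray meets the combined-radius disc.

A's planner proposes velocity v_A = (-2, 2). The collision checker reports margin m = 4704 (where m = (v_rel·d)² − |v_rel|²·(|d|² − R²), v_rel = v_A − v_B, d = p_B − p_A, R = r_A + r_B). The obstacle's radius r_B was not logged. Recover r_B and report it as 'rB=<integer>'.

m = 4704
d = (-4, 16);  v_rel = (-2, -6),  |v_rel|² = 40
v_rel×d = (-2)·(16) − (-6)·(-4) = -56
since m = R²·40 − (-56)²:  R² = (3136 + 4704) / 40 = 196
R = √196 = 14  ⇒  r_B = 14 − 6 = 8

rB=8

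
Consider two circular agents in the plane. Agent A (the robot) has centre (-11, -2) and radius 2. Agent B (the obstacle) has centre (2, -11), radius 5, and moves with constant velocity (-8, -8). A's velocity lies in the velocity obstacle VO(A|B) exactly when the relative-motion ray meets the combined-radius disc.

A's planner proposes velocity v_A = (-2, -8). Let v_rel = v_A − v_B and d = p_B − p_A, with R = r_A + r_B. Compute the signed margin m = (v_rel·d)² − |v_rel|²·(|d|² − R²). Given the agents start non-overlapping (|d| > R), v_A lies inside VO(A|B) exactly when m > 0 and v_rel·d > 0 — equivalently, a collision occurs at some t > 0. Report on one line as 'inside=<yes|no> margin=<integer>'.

d = (13, -9),  |d|² = 250;  R = 2+5 = 7,  c = 250−7² = 201
v_rel = (6, 0),  |v_rel|² = 36;  v_rel·d = (6)·(13) + (0)·(-9) = 78
36·t² − 156·t + 201 = 0  ⇒  m = 78² − 36·201 = -1152
m = -1152 < 0,  v_rel·d = 78 > 0  ⇒  outside

inside=no margin=-1152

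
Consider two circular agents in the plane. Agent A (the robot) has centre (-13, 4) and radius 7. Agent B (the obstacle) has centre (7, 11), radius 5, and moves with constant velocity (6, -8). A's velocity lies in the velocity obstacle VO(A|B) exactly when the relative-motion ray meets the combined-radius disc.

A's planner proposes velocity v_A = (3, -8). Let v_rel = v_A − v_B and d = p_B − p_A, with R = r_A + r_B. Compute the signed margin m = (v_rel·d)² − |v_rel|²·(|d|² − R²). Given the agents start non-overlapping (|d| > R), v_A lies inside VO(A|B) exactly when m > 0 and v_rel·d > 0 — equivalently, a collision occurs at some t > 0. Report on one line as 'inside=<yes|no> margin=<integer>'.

d = (20, 7),  |d|² = 449;  R = 7+5 = 12,  c = 449−12² = 305
v_rel = (-3, 0),  |v_rel|² = 9;  v_rel·d = (-3)·(20) + (0)·(7) = -60
9·t² + 120·t + 305 = 0  ⇒  m = (-60)² − 9·305 = 855
m = 855 > 0,  v_rel·d = -60 < 0  ⇒  outside

inside=no margin=855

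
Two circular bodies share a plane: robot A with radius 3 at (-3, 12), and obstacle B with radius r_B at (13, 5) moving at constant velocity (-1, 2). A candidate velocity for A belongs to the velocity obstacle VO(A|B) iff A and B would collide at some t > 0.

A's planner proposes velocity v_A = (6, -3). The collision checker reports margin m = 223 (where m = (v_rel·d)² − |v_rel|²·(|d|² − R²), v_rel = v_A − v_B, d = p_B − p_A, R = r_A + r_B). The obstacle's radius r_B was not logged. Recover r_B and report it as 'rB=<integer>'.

m = 223
d = (16, -7);  v_rel = (7, -5),  |v_rel|² = 74
v_rel×d = (7)·(-7) − (-5)·(16) = 31
since m = R²·74 − 31²:  R² = (961 + 223) / 74 = 16
R = √16 = 4  ⇒  r_B = 4 − 3 = 1

rB=1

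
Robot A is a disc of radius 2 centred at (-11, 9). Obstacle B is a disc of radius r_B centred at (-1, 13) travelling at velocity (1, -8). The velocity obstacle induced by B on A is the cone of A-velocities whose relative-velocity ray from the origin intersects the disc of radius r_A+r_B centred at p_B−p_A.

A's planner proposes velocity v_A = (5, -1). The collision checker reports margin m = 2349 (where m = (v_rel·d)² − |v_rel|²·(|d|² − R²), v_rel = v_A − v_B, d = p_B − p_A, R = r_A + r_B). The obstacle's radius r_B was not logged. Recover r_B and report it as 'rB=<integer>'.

m = 2349
d = (10, 4);  v_rel = (4, 7),  |v_rel|² = 65
v_rel×d = (4)·(4) − (7)·(10) = -54
since m = R²·65 − (-54)²:  R² = (2916 + 2349) / 65 = 81
R = √81 = 9  ⇒  r_B = 9 − 2 = 7

rB=7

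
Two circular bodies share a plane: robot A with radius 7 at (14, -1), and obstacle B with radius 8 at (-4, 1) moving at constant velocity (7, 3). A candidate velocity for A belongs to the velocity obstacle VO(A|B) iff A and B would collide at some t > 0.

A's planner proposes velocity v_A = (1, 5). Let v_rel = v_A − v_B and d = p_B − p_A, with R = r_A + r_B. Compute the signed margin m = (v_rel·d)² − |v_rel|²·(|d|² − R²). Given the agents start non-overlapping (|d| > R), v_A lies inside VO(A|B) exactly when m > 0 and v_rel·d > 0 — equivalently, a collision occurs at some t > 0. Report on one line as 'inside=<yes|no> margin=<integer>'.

d = (-18, 2),  |d|² = 328;  R = 7+8 = 15,  c = 328−15² = 103
v_rel = (-6, 2),  |v_rel|² = 40;  v_rel·d = (-6)·(-18) + (2)·(2) = 112
40·t² − 224·t + 103 = 0  ⇒  m = 112² − 40·103 = 8424
m = 8424 > 0,  v_rel·d = 112 > 0  ⇒  inside

inside=yes margin=8424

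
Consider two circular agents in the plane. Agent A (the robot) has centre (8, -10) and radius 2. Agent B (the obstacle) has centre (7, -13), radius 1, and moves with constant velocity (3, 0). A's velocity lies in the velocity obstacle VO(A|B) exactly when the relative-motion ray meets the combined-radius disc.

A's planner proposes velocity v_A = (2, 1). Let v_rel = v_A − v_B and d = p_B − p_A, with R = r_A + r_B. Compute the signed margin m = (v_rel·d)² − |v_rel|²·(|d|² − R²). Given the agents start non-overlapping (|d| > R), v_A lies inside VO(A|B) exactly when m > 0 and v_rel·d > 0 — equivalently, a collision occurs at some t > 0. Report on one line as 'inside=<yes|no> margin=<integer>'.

d = (-1, -3),  |d|² = 10;  R = 2+1 = 3,  c = 10−3² = 1
v_rel = (-1, 1),  |v_rel|² = 2;  v_rel·d = (-1)·(-1) + (1)·(-3) = -2
2·t² + 4·t + 1 = 0  ⇒  m = (-2)² − 2·1 = 2
m = 2 > 0,  v_rel·d = -2 < 0  ⇒  outside

inside=no margin=2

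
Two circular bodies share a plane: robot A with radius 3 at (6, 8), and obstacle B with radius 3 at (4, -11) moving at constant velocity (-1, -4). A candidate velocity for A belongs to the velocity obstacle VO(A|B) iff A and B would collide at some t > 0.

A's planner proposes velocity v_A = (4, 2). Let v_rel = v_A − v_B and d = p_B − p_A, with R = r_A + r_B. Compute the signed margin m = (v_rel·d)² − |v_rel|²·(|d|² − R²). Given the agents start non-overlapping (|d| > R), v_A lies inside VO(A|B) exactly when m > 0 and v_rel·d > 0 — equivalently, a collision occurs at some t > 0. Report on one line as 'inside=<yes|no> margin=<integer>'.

d = (-2, -19),  |d|² = 365;  R = 3+3 = 6,  c = 365−6² = 329
v_rel = (5, 6),  |v_rel|² = 61;  v_rel·d = (5)·(-2) + (6)·(-19) = -124
61·t² + 248·t + 329 = 0  ⇒  m = (-124)² − 61·329 = -4693
m = -4693 < 0,  v_rel·d = -124 < 0  ⇒  outside

inside=no margin=-4693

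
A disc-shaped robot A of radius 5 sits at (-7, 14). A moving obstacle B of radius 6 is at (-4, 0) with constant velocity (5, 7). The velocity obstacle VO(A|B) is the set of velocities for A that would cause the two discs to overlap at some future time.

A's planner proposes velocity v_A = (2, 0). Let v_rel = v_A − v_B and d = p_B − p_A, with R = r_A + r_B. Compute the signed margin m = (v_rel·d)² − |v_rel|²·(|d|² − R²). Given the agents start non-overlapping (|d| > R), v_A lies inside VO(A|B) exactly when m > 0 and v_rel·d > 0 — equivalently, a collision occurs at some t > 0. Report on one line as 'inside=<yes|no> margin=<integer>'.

d = (3, -14),  |d|² = 205;  R = 5+6 = 11,  c = 205−11² = 84
v_rel = (-3, -7),  |v_rel|² = 58;  v_rel·d = (-3)·(3) + (-7)·(-14) = 89
58·t² − 178·t + 84 = 0  ⇒  m = 89² − 58·84 = 3049
m = 3049 > 0,  v_rel·d = 89 > 0  ⇒  inside

inside=yes margin=3049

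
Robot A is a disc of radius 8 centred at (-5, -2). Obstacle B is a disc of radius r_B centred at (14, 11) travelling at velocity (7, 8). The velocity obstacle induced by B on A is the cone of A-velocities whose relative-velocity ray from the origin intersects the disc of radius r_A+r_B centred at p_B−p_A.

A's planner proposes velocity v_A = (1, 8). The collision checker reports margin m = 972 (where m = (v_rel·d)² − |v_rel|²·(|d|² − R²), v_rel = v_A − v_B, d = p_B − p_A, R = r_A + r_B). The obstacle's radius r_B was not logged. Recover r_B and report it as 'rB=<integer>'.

m = 972
d = (19, 13);  v_rel = (-6, 0),  |v_rel|² = 36
v_rel×d = (-6)·(13) − (0)·(19) = -78
since m = R²·36 − (-78)²:  R² = (6084 + 972) / 36 = 196
R = √196 = 14  ⇒  r_B = 14 − 8 = 6

rB=6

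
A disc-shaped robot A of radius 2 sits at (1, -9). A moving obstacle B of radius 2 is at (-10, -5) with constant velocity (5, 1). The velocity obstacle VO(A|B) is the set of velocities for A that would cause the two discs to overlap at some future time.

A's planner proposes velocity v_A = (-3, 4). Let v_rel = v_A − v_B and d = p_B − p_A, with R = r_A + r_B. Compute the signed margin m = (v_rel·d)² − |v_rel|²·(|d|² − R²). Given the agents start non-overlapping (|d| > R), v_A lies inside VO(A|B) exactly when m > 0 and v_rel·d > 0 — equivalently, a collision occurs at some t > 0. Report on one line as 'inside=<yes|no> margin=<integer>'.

d = (-11, 4),  |d|² = 137;  R = 2+2 = 4,  c = 137−4² = 121
v_rel = (-8, 3),  |v_rel|² = 73;  v_rel·d = (-8)·(-11) + (3)·(4) = 100
73·t² − 200·t + 121 = 0  ⇒  m = 100² − 73·121 = 1167
m = 1167 > 0,  v_rel·d = 100 > 0  ⇒  inside

inside=yes margin=1167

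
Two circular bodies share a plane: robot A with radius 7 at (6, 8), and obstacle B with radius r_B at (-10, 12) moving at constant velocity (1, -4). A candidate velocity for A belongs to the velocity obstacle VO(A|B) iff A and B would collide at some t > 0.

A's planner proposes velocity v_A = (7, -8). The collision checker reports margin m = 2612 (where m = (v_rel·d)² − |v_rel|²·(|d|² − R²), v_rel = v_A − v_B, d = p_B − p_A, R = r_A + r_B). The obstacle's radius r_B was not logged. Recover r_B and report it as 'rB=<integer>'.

m = 2612
d = (-16, 4);  v_rel = (6, -4),  |v_rel|² = 52
v_rel×d = (6)·(4) − (-4)·(-16) = -40
since m = R²·52 − (-40)²:  R² = (1600 + 2612) / 52 = 81
R = √81 = 9  ⇒  r_B = 9 − 7 = 2

rB=2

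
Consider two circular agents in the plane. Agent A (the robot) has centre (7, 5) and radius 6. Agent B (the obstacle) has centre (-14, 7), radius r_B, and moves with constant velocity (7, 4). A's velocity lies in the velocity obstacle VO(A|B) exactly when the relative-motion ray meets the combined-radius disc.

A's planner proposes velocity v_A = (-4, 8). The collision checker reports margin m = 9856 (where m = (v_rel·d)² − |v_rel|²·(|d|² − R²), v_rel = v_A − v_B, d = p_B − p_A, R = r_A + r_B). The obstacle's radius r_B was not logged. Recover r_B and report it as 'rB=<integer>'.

m = 9856
d = (-21, 2);  v_rel = (-11, 4),  |v_rel|² = 137
v_rel×d = (-11)·(2) − (4)·(-21) = 62
since m = R²·137 − 62²:  R² = (3844 + 9856) / 137 = 100
R = √100 = 10  ⇒  r_B = 10 − 6 = 4

rB=4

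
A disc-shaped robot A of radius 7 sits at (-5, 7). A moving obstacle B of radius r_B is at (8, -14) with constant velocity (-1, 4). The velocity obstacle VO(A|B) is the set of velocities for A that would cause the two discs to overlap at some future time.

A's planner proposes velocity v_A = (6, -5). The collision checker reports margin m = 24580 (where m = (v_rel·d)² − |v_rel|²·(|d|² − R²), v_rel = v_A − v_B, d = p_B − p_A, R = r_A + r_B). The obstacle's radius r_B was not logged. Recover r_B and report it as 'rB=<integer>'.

m = 24580
d = (13, -21);  v_rel = (7, -9),  |v_rel|² = 130
v_rel×d = (7)·(-21) − (-9)·(13) = -30
since m = R²·130 − (-30)²:  R² = (900 + 24580) / 130 = 196
R = √196 = 14  ⇒  r_B = 14 − 7 = 7

rB=7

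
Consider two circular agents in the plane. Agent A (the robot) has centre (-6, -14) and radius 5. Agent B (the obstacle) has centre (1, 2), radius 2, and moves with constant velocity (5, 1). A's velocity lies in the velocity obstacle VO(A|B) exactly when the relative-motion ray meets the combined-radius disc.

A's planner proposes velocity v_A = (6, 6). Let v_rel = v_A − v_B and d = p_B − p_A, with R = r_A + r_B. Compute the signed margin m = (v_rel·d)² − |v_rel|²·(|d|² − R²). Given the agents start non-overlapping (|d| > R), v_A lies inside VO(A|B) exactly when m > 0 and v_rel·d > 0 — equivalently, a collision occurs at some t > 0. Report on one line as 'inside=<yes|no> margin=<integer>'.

d = (7, 16),  |d|² = 305;  R = 5+2 = 7,  c = 305−7² = 256
v_rel = (1, 5),  |v_rel|² = 26;  v_rel·d = (1)·(7) + (5)·(16) = 87
26·t² − 174·t + 256 = 0  ⇒  m = 87² − 26·256 = 913
m = 913 > 0,  v_rel·d = 87 > 0  ⇒  inside

inside=yes margin=913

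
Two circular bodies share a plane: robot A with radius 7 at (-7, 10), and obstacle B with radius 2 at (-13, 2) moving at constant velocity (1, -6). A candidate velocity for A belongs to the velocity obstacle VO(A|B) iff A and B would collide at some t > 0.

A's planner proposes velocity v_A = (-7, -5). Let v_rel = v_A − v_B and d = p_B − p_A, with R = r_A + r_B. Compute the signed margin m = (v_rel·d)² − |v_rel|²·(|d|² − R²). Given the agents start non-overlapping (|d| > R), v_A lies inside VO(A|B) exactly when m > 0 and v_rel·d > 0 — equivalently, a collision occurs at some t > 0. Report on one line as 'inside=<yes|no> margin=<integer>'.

d = (-6, -8),  |d|² = 100;  R = 7+2 = 9,  c = 100−9² = 19
v_rel = (-8, 1),  |v_rel|² = 65;  v_rel·d = (-8)·(-6) + (1)·(-8) = 40
65·t² − 80·t + 19 = 0  ⇒  m = 40² − 65·19 = 365
m = 365 > 0,  v_rel·d = 40 > 0  ⇒  inside

inside=yes margin=365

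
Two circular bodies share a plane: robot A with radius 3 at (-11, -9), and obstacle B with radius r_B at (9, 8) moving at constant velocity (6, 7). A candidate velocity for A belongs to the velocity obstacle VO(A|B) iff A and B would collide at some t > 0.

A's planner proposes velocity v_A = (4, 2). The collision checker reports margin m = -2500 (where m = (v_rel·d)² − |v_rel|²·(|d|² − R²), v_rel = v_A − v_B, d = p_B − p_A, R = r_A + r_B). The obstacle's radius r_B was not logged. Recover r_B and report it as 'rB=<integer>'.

m = -2500
d = (20, 17);  v_rel = (-2, -5),  |v_rel|² = 29
v_rel×d = (-2)·(17) − (-5)·(20) = 66
since m = R²·29 − 66²:  R² = (4356 + -2500) / 29 = 64
R = √64 = 8  ⇒  r_B = 8 − 3 = 5

rB=5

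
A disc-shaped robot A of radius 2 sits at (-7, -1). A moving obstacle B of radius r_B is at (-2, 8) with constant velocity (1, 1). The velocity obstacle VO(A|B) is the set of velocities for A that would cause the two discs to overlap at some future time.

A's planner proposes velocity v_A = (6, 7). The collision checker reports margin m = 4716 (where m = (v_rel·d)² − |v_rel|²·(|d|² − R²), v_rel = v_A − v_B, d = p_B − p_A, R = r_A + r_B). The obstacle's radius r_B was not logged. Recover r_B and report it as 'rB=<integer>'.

m = 4716
d = (5, 9);  v_rel = (5, 6),  |v_rel|² = 61
v_rel×d = (5)·(9) − (6)·(5) = 15
since m = R²·61 − 15²:  R² = (225 + 4716) / 61 = 81
R = √81 = 9  ⇒  r_B = 9 − 2 = 7

rB=7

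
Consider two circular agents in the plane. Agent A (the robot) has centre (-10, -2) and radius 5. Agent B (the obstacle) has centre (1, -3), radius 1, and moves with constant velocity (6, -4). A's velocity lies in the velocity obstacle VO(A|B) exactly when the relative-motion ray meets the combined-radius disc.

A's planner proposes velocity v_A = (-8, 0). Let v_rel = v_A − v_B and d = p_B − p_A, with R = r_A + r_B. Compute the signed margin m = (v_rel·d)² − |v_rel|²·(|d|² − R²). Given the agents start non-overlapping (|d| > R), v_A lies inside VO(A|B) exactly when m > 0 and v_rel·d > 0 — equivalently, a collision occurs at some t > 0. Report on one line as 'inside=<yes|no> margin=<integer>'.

d = (11, -1),  |d|² = 122;  R = 5+1 = 6,  c = 122−6² = 86
v_rel = (-14, 4),  |v_rel|² = 212;  v_rel·d = (-14)·(11) + (4)·(-1) = -158
212·t² + 316·t + 86 = 0  ⇒  m = (-158)² − 212·86 = 6732
m = 6732 > 0,  v_rel·d = -158 < 0  ⇒  outside

inside=no margin=6732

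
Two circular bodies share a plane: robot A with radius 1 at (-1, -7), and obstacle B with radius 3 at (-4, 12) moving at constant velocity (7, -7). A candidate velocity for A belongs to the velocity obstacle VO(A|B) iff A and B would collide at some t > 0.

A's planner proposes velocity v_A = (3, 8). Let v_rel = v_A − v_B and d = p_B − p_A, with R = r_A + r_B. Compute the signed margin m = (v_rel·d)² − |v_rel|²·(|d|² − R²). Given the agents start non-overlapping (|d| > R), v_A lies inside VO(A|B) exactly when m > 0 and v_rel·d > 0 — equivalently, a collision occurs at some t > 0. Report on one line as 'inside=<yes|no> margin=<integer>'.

d = (-3, 19),  |d|² = 370;  R = 1+3 = 4,  c = 370−4² = 354
v_rel = (-4, 15),  |v_rel|² = 241;  v_rel·d = (-4)·(-3) + (15)·(19) = 297
241·t² − 594·t + 354 = 0  ⇒  m = 297² − 241·354 = 2895
m = 2895 > 0,  v_rel·d = 297 > 0  ⇒  inside

inside=yes margin=2895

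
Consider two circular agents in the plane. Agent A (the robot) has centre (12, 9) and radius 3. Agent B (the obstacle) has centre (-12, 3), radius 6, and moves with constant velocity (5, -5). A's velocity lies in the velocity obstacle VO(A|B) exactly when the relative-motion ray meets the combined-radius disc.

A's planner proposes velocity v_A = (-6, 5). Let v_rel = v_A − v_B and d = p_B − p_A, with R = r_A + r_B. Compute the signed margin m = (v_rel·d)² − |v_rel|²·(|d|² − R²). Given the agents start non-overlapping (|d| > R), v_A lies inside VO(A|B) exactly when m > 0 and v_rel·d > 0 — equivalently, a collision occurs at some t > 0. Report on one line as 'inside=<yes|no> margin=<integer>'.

d = (-24, -6),  |d|² = 612;  R = 3+6 = 9,  c = 612−9² = 531
v_rel = (-11, 10),  |v_rel|² = 221;  v_rel·d = (-11)·(-24) + (10)·(-6) = 204
221·t² − 408·t + 531 = 0  ⇒  m = 204² − 221·531 = -75735
m = -75735 < 0,  v_rel·d = 204 > 0  ⇒  outside

inside=no margin=-75735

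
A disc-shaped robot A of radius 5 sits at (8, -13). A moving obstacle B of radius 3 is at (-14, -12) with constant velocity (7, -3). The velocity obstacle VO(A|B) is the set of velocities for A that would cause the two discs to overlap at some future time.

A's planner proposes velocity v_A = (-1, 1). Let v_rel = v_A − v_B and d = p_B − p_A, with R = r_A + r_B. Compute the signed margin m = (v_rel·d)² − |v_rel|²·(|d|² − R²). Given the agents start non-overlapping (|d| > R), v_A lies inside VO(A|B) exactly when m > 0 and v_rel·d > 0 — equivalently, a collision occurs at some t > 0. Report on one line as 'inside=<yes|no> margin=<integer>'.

d = (-22, 1),  |d|² = 485;  R = 5+3 = 8,  c = 485−8² = 421
v_rel = (-8, 4),  |v_rel|² = 80;  v_rel·d = (-8)·(-22) + (4)·(1) = 180
80·t² − 360·t + 421 = 0  ⇒  m = 180² − 80·421 = -1280
m = -1280 < 0,  v_rel·d = 180 > 0  ⇒  outside

inside=no margin=-1280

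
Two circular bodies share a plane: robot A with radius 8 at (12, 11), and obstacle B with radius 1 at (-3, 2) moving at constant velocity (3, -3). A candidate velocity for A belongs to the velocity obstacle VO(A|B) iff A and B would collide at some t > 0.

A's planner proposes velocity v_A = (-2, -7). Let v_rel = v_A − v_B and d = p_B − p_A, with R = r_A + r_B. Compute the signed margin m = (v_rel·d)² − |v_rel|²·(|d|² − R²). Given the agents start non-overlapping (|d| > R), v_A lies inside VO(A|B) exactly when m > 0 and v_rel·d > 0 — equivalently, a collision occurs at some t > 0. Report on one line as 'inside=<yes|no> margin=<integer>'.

d = (-15, -9),  |d|² = 306;  R = 8+1 = 9,  c = 306−9² = 225
v_rel = (-5, -4),  |v_rel|² = 41;  v_rel·d = (-5)·(-15) + (-4)·(-9) = 111
41·t² − 222·t + 225 = 0  ⇒  m = 111² − 41·225 = 3096
m = 3096 > 0,  v_rel·d = 111 > 0  ⇒  inside

inside=yes margin=3096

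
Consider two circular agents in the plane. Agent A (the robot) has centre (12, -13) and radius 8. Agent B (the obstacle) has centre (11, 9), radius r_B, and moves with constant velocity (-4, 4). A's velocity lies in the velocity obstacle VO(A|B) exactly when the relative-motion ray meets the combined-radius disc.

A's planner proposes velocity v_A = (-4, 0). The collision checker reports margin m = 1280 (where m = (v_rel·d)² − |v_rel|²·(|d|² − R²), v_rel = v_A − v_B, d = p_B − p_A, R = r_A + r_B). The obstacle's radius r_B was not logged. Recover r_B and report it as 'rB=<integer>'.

m = 1280
d = (-1, 22);  v_rel = (0, -4),  |v_rel|² = 16
v_rel×d = (0)·(22) − (-4)·(-1) = -4
since m = R²·16 − (-4)²:  R² = (16 + 1280) / 16 = 81
R = √81 = 9  ⇒  r_B = 9 − 8 = 1

rB=1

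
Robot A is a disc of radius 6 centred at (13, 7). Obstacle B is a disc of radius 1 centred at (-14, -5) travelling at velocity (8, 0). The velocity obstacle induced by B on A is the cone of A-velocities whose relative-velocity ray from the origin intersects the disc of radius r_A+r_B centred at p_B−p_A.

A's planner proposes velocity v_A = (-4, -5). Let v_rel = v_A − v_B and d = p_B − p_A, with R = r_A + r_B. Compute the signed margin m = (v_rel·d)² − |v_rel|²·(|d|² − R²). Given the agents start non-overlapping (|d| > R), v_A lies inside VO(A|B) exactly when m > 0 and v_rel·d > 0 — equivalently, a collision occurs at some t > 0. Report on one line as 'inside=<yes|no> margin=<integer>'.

d = (-27, -12),  |d|² = 873;  R = 6+1 = 7,  c = 873−7² = 824
v_rel = (-12, -5),  |v_rel|² = 169;  v_rel·d = (-12)·(-27) + (-5)·(-12) = 384
169·t² − 768·t + 824 = 0  ⇒  m = 384² − 169·824 = 8200
m = 8200 > 0,  v_rel·d = 384 > 0  ⇒  inside

inside=yes margin=8200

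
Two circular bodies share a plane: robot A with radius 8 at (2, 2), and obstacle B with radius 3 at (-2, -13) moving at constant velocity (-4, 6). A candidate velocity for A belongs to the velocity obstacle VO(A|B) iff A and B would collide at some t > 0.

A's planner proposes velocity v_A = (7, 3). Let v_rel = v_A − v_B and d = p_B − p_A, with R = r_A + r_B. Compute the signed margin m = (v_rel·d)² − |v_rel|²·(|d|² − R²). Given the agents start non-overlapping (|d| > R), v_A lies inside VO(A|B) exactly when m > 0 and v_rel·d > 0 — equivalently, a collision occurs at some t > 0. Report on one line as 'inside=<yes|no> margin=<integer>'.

d = (-4, -15),  |d|² = 241;  R = 8+3 = 11,  c = 241−11² = 120
v_rel = (11, -3),  |v_rel|² = 130;  v_rel·d = (11)·(-4) + (-3)·(-15) = 1
130·t² − 2·t + 120 = 0  ⇒  m = 1² − 130·120 = -15599
m = -15599 < 0,  v_rel·d = 1 > 0  ⇒  outside

inside=no margin=-15599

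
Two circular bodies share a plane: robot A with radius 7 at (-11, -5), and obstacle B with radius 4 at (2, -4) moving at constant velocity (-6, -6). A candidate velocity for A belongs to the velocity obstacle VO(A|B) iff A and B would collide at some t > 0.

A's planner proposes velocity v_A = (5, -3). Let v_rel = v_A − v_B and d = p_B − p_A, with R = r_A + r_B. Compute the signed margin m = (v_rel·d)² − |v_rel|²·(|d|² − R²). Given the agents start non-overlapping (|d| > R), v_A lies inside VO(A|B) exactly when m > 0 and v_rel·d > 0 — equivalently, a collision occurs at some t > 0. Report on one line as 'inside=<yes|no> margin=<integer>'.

d = (13, 1),  |d|² = 170;  R = 7+4 = 11,  c = 170−11² = 49
v_rel = (11, 3),  |v_rel|² = 130;  v_rel·d = (11)·(13) + (3)·(1) = 146
130·t² − 292·t + 49 = 0  ⇒  m = 146² − 130·49 = 14946
m = 14946 > 0,  v_rel·d = 146 > 0  ⇒  inside

inside=yes margin=14946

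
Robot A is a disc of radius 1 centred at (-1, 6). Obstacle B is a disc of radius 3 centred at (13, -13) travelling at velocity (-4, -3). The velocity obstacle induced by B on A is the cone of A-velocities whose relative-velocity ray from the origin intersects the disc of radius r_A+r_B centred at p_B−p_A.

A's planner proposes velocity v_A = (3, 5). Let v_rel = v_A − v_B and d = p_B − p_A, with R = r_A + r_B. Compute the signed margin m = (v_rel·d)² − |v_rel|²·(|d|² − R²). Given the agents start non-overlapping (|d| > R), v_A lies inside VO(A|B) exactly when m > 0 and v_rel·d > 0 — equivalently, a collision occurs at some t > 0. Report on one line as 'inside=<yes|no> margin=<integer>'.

d = (14, -19),  |d|² = 557;  R = 1+3 = 4,  c = 557−4² = 541
v_rel = (7, 8),  |v_rel|² = 113;  v_rel·d = (7)·(14) + (8)·(-19) = -54
113·t² + 108·t + 541 = 0  ⇒  m = (-54)² − 113·541 = -58217
m = -58217 < 0,  v_rel·d = -54 < 0  ⇒  outside

inside=no margin=-58217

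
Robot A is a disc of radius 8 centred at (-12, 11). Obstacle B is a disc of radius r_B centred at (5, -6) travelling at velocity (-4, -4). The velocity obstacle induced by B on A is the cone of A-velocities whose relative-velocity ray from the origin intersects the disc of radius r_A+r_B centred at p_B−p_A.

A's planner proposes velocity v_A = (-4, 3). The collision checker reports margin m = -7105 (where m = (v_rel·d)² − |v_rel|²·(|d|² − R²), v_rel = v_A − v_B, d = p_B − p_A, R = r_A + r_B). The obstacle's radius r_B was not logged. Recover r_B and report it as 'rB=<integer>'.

m = -7105
d = (17, -17);  v_rel = (0, 7),  |v_rel|² = 49
v_rel×d = (0)·(-17) − (7)·(17) = -119
since m = R²·49 − (-119)²:  R² = (14161 + -7105) / 49 = 144
R = √144 = 12  ⇒  r_B = 12 − 8 = 4

rB=4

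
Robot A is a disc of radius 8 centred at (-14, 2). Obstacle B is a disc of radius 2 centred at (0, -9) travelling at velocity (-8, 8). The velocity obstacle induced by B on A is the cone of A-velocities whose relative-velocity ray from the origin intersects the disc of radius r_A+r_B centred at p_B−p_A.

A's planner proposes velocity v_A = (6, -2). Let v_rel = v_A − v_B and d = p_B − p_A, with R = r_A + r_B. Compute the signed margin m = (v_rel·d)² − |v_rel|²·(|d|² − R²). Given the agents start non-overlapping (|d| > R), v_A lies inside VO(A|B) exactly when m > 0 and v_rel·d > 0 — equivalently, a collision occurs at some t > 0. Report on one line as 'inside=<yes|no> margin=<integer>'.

d = (14, -11),  |d|² = 317;  R = 8+2 = 10,  c = 317−10² = 217
v_rel = (14, -10),  |v_rel|² = 296;  v_rel·d = (14)·(14) + (-10)·(-11) = 306
296·t² − 612·t + 217 = 0  ⇒  m = 306² − 296·217 = 29404
m = 29404 > 0,  v_rel·d = 306 > 0  ⇒  inside

inside=yes margin=29404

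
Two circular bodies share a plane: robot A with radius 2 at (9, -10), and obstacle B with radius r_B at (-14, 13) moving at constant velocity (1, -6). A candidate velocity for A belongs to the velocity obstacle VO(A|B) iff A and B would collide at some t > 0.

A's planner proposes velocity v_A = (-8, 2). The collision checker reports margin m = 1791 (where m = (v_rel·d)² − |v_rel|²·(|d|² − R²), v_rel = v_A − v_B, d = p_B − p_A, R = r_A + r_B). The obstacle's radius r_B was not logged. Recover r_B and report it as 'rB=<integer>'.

m = 1791
d = (-23, 23);  v_rel = (-9, 8),  |v_rel|² = 145
v_rel×d = (-9)·(23) − (8)·(-23) = -23
since m = R²·145 − (-23)²:  R² = (529 + 1791) / 145 = 16
R = √16 = 4  ⇒  r_B = 4 − 2 = 2

rB=2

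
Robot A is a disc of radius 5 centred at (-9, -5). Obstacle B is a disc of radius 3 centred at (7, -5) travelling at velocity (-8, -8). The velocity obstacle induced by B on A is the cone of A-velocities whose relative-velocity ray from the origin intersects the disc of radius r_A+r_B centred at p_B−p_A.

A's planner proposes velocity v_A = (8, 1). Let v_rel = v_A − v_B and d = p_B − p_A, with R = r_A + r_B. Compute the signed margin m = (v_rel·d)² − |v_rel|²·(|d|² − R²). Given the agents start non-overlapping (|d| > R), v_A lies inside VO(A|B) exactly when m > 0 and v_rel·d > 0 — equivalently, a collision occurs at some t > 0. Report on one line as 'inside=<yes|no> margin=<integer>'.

d = (16, 0),  |d|² = 256;  R = 5+3 = 8,  c = 256−8² = 192
v_rel = (16, 9),  |v_rel|² = 337;  v_rel·d = (16)·(16) + (9)·(0) = 256
337·t² − 512·t + 192 = 0  ⇒  m = 256² − 337·192 = 832
m = 832 > 0,  v_rel·d = 256 > 0  ⇒  inside

inside=yes margin=832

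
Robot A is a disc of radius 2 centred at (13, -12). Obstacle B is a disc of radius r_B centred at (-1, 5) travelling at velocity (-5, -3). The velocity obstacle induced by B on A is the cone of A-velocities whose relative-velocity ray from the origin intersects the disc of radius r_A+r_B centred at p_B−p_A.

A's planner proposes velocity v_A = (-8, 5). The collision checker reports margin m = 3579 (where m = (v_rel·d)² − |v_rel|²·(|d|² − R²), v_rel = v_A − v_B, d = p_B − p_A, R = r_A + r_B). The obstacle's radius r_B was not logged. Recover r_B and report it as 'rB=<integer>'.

m = 3579
d = (-14, 17);  v_rel = (-3, 8),  |v_rel|² = 73
v_rel×d = (-3)·(17) − (8)·(-14) = 61
since m = R²·73 − 61²:  R² = (3721 + 3579) / 73 = 100
R = √100 = 10  ⇒  r_B = 10 − 2 = 8

rB=8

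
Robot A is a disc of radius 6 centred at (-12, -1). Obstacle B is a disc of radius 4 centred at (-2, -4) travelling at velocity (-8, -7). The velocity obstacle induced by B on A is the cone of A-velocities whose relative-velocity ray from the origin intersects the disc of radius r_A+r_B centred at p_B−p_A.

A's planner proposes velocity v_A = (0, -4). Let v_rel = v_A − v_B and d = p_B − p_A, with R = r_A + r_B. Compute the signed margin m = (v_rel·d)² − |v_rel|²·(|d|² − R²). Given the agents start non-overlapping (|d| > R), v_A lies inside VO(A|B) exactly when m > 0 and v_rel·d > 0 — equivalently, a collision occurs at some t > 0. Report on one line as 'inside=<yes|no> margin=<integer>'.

d = (10, -3),  |d|² = 109;  R = 6+4 = 10,  c = 109−10² = 9
v_rel = (8, 3),  |v_rel|² = 73;  v_rel·d = (8)·(10) + (3)·(-3) = 71
73·t² − 142·t + 9 = 0  ⇒  m = 71² − 73·9 = 4384
m = 4384 > 0,  v_rel·d = 71 > 0  ⇒  inside

inside=yes margin=4384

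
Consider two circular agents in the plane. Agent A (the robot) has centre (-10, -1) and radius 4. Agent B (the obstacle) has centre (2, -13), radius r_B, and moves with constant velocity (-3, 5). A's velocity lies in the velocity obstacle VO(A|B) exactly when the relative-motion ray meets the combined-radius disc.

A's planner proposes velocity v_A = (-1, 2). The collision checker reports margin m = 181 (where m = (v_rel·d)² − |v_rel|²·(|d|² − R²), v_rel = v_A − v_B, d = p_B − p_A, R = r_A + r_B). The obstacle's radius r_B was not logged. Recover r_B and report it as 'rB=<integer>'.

m = 181
d = (12, -12);  v_rel = (2, -3),  |v_rel|² = 13
v_rel×d = (2)·(-12) − (-3)·(12) = 12
since m = R²·13 − 12²:  R² = (144 + 181) / 13 = 25
R = √25 = 5  ⇒  r_B = 5 − 4 = 1

rB=1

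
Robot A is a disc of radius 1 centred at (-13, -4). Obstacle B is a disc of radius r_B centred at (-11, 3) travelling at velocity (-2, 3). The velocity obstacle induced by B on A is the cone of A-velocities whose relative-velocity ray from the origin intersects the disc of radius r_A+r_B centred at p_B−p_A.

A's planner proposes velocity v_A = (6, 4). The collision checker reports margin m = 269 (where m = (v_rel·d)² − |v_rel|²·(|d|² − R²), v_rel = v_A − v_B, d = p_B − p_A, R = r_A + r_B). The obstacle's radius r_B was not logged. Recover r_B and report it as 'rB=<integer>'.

m = 269
d = (2, 7);  v_rel = (8, 1),  |v_rel|² = 65
v_rel×d = (8)·(7) − (1)·(2) = 54
since m = R²·65 − 54²:  R² = (2916 + 269) / 65 = 49
R = √49 = 7  ⇒  r_B = 7 − 1 = 6

rB=6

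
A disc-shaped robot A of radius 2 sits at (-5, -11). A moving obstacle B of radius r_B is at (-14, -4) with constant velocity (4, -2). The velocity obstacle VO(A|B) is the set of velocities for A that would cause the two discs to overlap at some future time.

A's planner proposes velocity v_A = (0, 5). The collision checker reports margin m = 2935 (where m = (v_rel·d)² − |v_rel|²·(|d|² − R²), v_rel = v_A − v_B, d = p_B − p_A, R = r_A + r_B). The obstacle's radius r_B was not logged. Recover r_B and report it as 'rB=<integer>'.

m = 2935
d = (-9, 7);  v_rel = (-4, 7),  |v_rel|² = 65
v_rel×d = (-4)·(7) − (7)·(-9) = 35
since m = R²·65 − 35²:  R² = (1225 + 2935) / 65 = 64
R = √64 = 8  ⇒  r_B = 8 − 2 = 6

rB=6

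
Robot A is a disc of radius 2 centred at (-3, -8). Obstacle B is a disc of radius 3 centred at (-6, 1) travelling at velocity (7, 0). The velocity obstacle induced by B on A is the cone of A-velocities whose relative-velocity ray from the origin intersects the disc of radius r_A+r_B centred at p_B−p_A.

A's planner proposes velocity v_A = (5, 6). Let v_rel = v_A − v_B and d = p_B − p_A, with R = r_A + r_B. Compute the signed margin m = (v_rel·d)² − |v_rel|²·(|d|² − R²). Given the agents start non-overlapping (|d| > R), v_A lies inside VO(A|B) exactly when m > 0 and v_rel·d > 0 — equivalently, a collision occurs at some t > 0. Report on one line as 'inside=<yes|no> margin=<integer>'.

d = (-3, 9),  |d|² = 90;  R = 2+3 = 5,  c = 90−5² = 65
v_rel = (-2, 6),  |v_rel|² = 40;  v_rel·d = (-2)·(-3) + (6)·(9) = 60
40·t² − 120·t + 65 = 0  ⇒  m = 60² − 40·65 = 1000
m = 1000 > 0,  v_rel·d = 60 > 0  ⇒  inside

inside=yes margin=1000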